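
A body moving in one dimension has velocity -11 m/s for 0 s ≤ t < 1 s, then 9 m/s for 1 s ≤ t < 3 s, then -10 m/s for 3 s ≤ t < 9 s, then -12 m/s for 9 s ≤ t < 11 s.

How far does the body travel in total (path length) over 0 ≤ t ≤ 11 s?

Distance (not displacement) is the total path length: add the absolute areas under v-t.
0–1 s: |-11| × 1 = 11 m
1–3 s: |9| × 2 = 18 m
3–9 s: |-10| × 6 = 60 m
9–11 s: |-12| × 2 = 24 m
Total distance = 113 m

113 m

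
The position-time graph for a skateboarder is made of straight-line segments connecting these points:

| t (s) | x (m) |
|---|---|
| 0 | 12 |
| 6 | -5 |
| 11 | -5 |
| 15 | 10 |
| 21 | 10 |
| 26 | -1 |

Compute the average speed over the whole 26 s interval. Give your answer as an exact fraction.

43/26 m/s

Average speed = (total path length)/(elapsed time); on a piecewise-linear x-t graph the path length is Σ|Δx|.
0–6 s: |Δx| = |-5 − 12| = 17 m
6–11 s: |Δx| = |-5 − -5| = 0 m
11–15 s: |Δx| = |10 − -5| = 15 m
15–21 s: |Δx| = |10 − 10| = 0 m
21–26 s: |Δx| = |-1 − 10| = 11 m
Total path = 43 m; average speed = 43/26 = 43/26 m/s.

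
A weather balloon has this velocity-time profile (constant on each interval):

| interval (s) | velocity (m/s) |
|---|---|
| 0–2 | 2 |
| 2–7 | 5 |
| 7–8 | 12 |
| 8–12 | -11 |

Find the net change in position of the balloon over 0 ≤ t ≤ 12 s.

-3 m

Net displacement equals the area under the velocity-time graph (areas below the axis count negative).
0–2 s: 2 × 2 = 4 m
2–7 s: 5 × 5 = 25 m
7–8 s: 12 × 1 = 12 m
8–12 s: -11 × 4 = -44 m
Net displacement = -3 m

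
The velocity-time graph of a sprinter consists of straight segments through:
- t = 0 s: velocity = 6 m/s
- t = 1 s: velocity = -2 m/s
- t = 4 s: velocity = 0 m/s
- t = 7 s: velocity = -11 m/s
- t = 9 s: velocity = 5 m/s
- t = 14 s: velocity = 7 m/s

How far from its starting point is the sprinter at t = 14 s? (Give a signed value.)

6.5 m

Net displacement equals the area under the velocity-time graph (areas below the axis count negative).
0–1 s: ½(6 + -2)(1) = 2 m
1–4 s: ½(-2 + 0)(3) = -3 m
4–7 s: ½(0 + -11)(3) = -16.5 m
7–9 s: ½(-11 + 5)(2) = -6 m
9–14 s: ½(5 + 7)(5) = 30 m
Net displacement = 6.5 m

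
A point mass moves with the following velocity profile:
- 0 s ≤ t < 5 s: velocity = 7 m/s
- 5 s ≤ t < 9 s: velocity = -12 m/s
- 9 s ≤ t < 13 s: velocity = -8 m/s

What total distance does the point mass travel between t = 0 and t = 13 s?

Distance (not displacement) is the total path length: add the absolute areas under v-t.
0–5 s: |7| × 5 = 35 m
5–9 s: |-12| × 4 = 48 m
9–13 s: |-8| × 4 = 32 m
Total distance = 115 m

115 m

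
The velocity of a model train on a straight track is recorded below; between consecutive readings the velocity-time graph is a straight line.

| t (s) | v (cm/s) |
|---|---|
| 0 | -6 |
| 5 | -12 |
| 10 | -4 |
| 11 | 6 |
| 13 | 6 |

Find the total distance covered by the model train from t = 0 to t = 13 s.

Total distance travelled is ∫|v| dt — sum the magnitudes of each area piece.
0–5 s: |½(-6 + -12)(5)| = 45 cm
5–10 s: |½(-12 + -4)(5)| = 40 cm
10–11 s: v = 0 at t = 10.4 s; triangle areas 0.8 + 1.8 = 2.6 cm
11–13 s: |6| × 2 = 12 cm
Total distance = 99.6 cm

99.6 cm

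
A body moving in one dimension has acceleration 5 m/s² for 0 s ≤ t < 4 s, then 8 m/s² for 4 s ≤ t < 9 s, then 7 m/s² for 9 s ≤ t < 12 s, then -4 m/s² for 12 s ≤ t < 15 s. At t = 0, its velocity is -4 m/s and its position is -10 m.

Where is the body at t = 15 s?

On each constant-a segment, Δv = aΔt and Δx = v₀Δt + ½aΔt²; chain segment to segment.
0–4 s: v starts -4 m/s; Δx = -4·4 + ½·5·4² = 24 m; v ends 16 m/s.
4–9 s: v starts 16 m/s; Δx = 16·5 + ½·8·5² = 180 m; v ends 56 m/s.
9–12 s: v starts 56 m/s; Δx = 56·3 + ½·7·3² = 199.5 m; v ends 77 m/s.
12–15 s: v starts 77 m/s; Δx = 77·3 + ½·-4·3² = 213 m; v ends 65 m/s.
x(15) = -10 + Σ Δx = 606.5 m.

606.5 m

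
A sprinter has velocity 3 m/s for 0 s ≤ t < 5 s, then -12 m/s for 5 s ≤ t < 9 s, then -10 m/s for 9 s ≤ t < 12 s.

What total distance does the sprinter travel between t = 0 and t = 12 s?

93 m

Distance (not displacement) is the total path length: add the absolute areas under v-t.
0–5 s: |3| × 5 = 15 m
5–9 s: |-12| × 4 = 48 m
9–12 s: |-10| × 3 = 30 m
Total distance = 93 m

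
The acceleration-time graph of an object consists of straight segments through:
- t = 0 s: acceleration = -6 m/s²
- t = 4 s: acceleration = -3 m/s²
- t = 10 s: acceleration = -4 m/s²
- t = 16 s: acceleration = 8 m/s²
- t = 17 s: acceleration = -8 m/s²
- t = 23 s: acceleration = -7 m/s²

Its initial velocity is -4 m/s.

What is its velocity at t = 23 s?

-76 m/s

Δv equals the area under the a-t graph; then v = v₀ + Δv.
0–4 s: ½(-6 + -3)(4) = -18 m/s
4–10 s: ½(-3 + -4)(6) = -21 m/s
10–16 s: ½(-4 + 8)(6) = 12 m/s
16–17 s: ½(8 + -8)(1) = 0 m/s
17–23 s: ½(-8 + -7)(6) = -45 m/s
Δv = -72 m/s, so v(23) = -4 + (-72) = -76 m/s.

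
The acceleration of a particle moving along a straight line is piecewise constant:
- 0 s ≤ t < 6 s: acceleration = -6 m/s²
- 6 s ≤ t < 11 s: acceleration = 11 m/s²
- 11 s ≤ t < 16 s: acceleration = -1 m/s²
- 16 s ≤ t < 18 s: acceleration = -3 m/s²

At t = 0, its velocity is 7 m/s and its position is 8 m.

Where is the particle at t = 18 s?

On each constant-a segment, Δv = aΔt and Δx = v₀Δt + ½aΔt²; chain segment to segment.
0–6 s: v starts 7 m/s; Δx = 7·6 + ½·-6·6² = -66 m; v ends -29 m/s.
6–11 s: v starts -29 m/s; Δx = -29·5 + ½·11·5² = -7.5 m; v ends 26 m/s.
11–16 s: v starts 26 m/s; Δx = 26·5 + ½·-1·5² = 117.5 m; v ends 21 m/s.
16–18 s: v starts 21 m/s; Δx = 21·2 + ½·-3·2² = 36 m; v ends 15 m/s.
x(18) = 8 + Σ Δx = 88 m.

88 m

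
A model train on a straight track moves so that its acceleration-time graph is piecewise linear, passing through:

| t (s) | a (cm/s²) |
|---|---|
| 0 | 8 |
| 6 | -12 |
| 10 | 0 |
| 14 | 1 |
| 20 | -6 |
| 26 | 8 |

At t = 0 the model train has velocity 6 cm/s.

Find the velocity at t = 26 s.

-37 cm/s

Δv equals the area under the a-t graph; then v = v₀ + Δv.
0–6 s: ½(8 + -12)(6) = -12 cm/s
6–10 s: ½(-12 + 0)(4) = -24 cm/s
10–14 s: ½(0 + 1)(4) = 2 cm/s
14–20 s: ½(1 + -6)(6) = -15 cm/s
20–26 s: ½(-6 + 8)(6) = 6 cm/s
Δv = -43 cm/s, so v(26) = 6 + (-43) = -37 cm/s.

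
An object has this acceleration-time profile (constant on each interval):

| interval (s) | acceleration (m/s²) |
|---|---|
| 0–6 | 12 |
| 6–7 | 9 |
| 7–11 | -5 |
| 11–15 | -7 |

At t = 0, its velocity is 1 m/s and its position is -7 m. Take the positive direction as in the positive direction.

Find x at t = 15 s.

772.5 m

On each constant-a segment, Δv = aΔt and Δx = v₀Δt + ½aΔt²; chain segment to segment.
0–6 s: v starts 1 m/s; Δx = 1·6 + ½·12·6² = 222 m; v ends 73 m/s.
6–7 s: v starts 73 m/s; Δx = 73·1 + ½·9·1² = 77.5 m; v ends 82 m/s.
7–11 s: v starts 82 m/s; Δx = 82·4 + ½·-5·4² = 288 m; v ends 62 m/s.
11–15 s: v starts 62 m/s; Δx = 62·4 + ½·-7·4² = 192 m; v ends 34 m/s.
x(15) = -7 + Σ Δx = 772.5 m.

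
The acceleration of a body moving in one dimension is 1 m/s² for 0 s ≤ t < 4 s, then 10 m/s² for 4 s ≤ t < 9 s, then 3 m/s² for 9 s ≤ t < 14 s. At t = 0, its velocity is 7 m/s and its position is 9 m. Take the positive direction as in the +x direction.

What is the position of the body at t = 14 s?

On each constant-a segment, Δv = aΔt and Δx = v₀Δt + ½aΔt²; chain segment to segment.
0–4 s: v starts 7 m/s; Δx = 7·4 + ½·1·4² = 36 m; v ends 11 m/s.
4–9 s: v starts 11 m/s; Δx = 11·5 + ½·10·5² = 180 m; v ends 61 m/s.
9–14 s: v starts 61 m/s; Δx = 61·5 + ½·3·5² = 342.5 m; v ends 76 m/s.
x(14) = 9 + Σ Δx = 567.5 m.

567.5 m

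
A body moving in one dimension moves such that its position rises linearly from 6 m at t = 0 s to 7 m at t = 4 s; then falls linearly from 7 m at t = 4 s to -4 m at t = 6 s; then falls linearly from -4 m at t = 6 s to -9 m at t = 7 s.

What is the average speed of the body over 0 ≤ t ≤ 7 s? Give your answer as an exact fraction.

Average speed = (total path length)/(elapsed time); on a piecewise-linear x-t graph the path length is Σ|Δx|.
0–4 s: |Δx| = |7 − 6| = 1 m
4–6 s: |Δx| = |-4 − 7| = 11 m
6–7 s: |Δx| = |-9 − -4| = 5 m
Total path = 17 m; average speed = 17/7 = 17/7 m/s.

17/7 m/s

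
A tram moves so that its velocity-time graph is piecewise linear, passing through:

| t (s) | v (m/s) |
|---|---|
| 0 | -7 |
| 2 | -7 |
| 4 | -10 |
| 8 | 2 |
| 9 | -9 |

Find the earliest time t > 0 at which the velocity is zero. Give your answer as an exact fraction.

v changes sign on 4–8 s (from -10 to 2); the graph is linear there, so v = 0 at t = 4 + (10)·(8 − 4)/(2 − -10) = 22/3 s.

t = 22/3 s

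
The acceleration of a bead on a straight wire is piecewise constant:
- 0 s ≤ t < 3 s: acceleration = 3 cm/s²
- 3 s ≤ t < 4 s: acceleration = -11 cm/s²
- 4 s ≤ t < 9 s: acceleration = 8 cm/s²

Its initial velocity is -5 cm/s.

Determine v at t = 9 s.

33 cm/s

Δv equals the area under the a-t graph; then v = v₀ + Δv.
0–3 s: 3 × 3 = 9 cm/s
3–4 s: -11 × 1 = -11 cm/s
4–9 s: 8 × 5 = 40 cm/s
Δv = 38 cm/s, so v(9) = -5 + (38) = 33 cm/s.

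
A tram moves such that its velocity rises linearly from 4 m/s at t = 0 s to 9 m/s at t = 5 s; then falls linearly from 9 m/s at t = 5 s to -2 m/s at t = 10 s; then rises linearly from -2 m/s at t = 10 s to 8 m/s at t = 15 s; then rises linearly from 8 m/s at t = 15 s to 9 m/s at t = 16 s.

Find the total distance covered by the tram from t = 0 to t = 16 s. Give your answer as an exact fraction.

1701/22 m

Total distance travelled is ∫|v| dt — sum the magnitudes of each area piece.
0–5 s: |½(4 + 9)(5)| = 32.5 m
5–10 s: v = 0 at t = 100/11 s; triangle areas 405/22 + 10/11 = 425/22 m
10–15 s: v = 0 at t = 11 s; triangle areas 1 + 16 = 17 m
15–16 s: |½(8 + 9)(1)| = 8.5 m
Total distance = 1701/22 m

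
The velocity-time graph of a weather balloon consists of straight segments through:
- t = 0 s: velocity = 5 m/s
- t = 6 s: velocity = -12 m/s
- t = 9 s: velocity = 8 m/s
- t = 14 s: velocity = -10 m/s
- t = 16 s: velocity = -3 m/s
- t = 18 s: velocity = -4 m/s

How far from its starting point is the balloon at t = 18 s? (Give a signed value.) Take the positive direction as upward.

-52 m

Net displacement equals the area under the velocity-time graph (areas below the axis count negative).
0–6 s: ½(5 + -12)(6) = -21 m
6–9 s: ½(-12 + 8)(3) = -6 m
9–14 s: ½(8 + -10)(5) = -5 m
14–16 s: ½(-10 + -3)(2) = -13 m
16–18 s: ½(-3 + -4)(2) = -7 m
Net displacement = -52 m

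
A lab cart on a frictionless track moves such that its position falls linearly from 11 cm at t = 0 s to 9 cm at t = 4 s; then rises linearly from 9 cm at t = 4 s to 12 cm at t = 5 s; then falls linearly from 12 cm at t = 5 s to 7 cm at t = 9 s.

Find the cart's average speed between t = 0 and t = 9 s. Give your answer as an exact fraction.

10/9 cm/s

Average speed = (total path length)/(elapsed time); on a piecewise-linear x-t graph the path length is Σ|Δx|.
0–4 s: |Δx| = |9 − 11| = 2 cm
4–5 s: |Δx| = |12 − 9| = 3 cm
5–9 s: |Δx| = |7 − 12| = 5 cm
Total path = 10 cm; average speed = 10/9 = 10/9 cm/s.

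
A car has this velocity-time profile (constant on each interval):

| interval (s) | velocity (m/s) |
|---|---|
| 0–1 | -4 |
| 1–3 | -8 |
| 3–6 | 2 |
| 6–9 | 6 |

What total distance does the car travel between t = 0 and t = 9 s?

44 m

Distance (not displacement) is the total path length: add the absolute areas under v-t.
0–1 s: |-4| × 1 = 4 m
1–3 s: |-8| × 2 = 16 m
3–6 s: |2| × 3 = 6 m
6–9 s: |6| × 3 = 18 m
Total distance = 44 m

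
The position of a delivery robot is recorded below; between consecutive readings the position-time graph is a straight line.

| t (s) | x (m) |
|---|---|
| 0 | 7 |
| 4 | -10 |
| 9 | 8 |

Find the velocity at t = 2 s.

-4.25 m/s

Velocity is the slope of the x-t graph on 0–4 s: (-10 − 7)/(4 − 0) = -4.25 m/s.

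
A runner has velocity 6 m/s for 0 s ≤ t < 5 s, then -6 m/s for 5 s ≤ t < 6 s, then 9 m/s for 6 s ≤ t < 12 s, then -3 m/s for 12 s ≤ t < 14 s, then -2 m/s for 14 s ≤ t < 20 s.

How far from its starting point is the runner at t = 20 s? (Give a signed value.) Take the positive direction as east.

Displacement is the signed area under the v-t curve.
0–5 s: 6 × 5 = 30 m
5–6 s: -6 × 1 = -6 m
6–12 s: 9 × 6 = 54 m
12–14 s: -3 × 2 = -6 m
14–20 s: -2 × 6 = -12 m
Net displacement = 60 m

60 m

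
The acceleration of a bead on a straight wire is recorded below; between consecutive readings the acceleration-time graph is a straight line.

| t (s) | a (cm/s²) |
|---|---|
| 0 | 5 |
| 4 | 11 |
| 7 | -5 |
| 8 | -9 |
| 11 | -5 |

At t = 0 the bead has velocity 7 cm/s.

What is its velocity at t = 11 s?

20 cm/s

Δv equals the area under the a-t graph; then v = v₀ + Δv.
0–4 s: ½(5 + 11)(4) = 32 cm/s
4–7 s: ½(11 + -5)(3) = 9 cm/s
7–8 s: ½(-5 + -9)(1) = -7 cm/s
8–11 s: ½(-9 + -5)(3) = -21 cm/s
Δv = 13 cm/s, so v(11) = 7 + (13) = 20 cm/s.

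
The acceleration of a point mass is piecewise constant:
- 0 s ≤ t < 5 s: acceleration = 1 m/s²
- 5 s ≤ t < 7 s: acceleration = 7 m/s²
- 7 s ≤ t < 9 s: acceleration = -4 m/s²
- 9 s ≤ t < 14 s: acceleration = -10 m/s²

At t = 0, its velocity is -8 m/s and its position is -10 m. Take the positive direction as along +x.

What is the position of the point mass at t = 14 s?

On each constant-a segment, Δv = aΔt and Δx = v₀Δt + ½aΔt²; chain segment to segment.
0–5 s: v starts -8 m/s; Δx = -8·5 + ½·1·5² = -27.5 m; v ends -3 m/s.
5–7 s: v starts -3 m/s; Δx = -3·2 + ½·7·2² = 8 m; v ends 11 m/s.
7–9 s: v starts 11 m/s; Δx = 11·2 + ½·-4·2² = 14 m; v ends 3 m/s.
9–14 s: v starts 3 m/s; Δx = 3·5 + ½·-10·5² = -110 m; v ends -47 m/s.
x(14) = -10 + Σ Δx = -125.5 m.

-125.5 m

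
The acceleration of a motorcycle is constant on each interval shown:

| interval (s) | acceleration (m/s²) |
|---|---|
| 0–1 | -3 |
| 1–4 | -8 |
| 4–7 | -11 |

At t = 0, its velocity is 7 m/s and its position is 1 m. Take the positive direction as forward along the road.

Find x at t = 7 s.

-127 m

On each constant-a segment, Δv = aΔt and Δx = v₀Δt + ½aΔt²; chain segment to segment.
0–1 s: v starts 7 m/s; Δx = 7·1 + ½·-3·1² = 5.5 m; v ends 4 m/s.
1–4 s: v starts 4 m/s; Δx = 4·3 + ½·-8·3² = -24 m; v ends -20 m/s.
4–7 s: v starts -20 m/s; Δx = -20·3 + ½·-11·3² = -109.5 m; v ends -53 m/s.
x(7) = 1 + Σ Δx = -127 m.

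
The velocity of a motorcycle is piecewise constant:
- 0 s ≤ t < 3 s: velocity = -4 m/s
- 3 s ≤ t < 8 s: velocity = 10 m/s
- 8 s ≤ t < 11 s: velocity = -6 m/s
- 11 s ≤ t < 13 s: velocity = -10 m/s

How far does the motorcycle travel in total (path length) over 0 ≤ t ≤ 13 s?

Total distance travelled is ∫|v| dt — sum the magnitudes of each area piece.
0–3 s: |-4| × 3 = 12 m
3–8 s: |10| × 5 = 50 m
8–11 s: |-6| × 3 = 18 m
11–13 s: |-10| × 2 = 20 m
Total distance = 100 m

100 m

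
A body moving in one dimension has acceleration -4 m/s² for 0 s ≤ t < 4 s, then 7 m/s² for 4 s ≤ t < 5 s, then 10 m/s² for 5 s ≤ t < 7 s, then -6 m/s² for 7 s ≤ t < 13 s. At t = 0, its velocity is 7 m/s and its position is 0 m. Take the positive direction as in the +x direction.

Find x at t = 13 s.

On each constant-a segment, Δv = aΔt and Δx = v₀Δt + ½aΔt²; chain segment to segment.
0–4 s: v starts 7 m/s; Δx = 7·4 + ½·-4·4² = -4 m; v ends -9 m/s.
4–5 s: v starts -9 m/s; Δx = -9·1 + ½·7·1² = -5.5 m; v ends -2 m/s.
5–7 s: v starts -2 m/s; Δx = -2·2 + ½·10·2² = 16 m; v ends 18 m/s.
7–13 s: v starts 18 m/s; Δx = 18·6 + ½·-6·6² = 0 m; v ends -18 m/s.
x(13) = 0 + Σ Δx = 6.5 m.

6.5 m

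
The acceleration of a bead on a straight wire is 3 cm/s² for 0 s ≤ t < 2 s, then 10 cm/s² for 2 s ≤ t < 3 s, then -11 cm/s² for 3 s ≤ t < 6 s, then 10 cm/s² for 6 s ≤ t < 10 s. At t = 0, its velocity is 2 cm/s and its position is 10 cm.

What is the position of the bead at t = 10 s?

57.5 cm

On each constant-a segment, Δv = aΔt and Δx = v₀Δt + ½aΔt²; chain segment to segment.
0–2 s: v starts 2 cm/s; Δx = 2·2 + ½·3·2² = 10 cm; v ends 8 cm/s.
2–3 s: v starts 8 cm/s; Δx = 8·1 + ½·10·1² = 13 cm; v ends 18 cm/s.
3–6 s: v starts 18 cm/s; Δx = 18·3 + ½·-11·3² = 4.5 cm; v ends -15 cm/s.
6–10 s: v starts -15 cm/s; Δx = -15·4 + ½·10·4² = 20 cm; v ends 25 cm/s.
x(10) = 10 + Σ Δx = 57.5 cm.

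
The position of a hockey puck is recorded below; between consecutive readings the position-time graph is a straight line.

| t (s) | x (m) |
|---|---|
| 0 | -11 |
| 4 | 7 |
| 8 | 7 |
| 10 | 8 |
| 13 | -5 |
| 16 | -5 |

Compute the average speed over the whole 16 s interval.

Average speed = (total path length)/(elapsed time); on a piecewise-linear x-t graph the path length is Σ|Δx|.
0–4 s: |Δx| = |7 − -11| = 18 m
4–8 s: |Δx| = |7 − 7| = 0 m
8–10 s: |Δx| = |8 − 7| = 1 m
10–13 s: |Δx| = |-5 − 8| = 13 m
13–16 s: |Δx| = |-5 − -5| = 0 m
Total path = 32 m; average speed = 32/16 = 2 m/s.

2 m/s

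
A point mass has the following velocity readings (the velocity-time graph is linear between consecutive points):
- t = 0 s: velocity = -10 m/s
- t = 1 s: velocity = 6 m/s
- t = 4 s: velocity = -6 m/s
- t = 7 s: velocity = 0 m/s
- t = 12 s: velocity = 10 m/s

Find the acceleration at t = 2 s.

-4 m/s²

Acceleration is the slope of the v-t graph on 1–4 s: (-6 − 6)/(4 − 1) = -4 m/s².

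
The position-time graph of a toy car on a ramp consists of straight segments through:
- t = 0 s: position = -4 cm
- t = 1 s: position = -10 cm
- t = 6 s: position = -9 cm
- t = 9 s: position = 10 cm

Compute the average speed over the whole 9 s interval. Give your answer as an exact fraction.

Average speed = (total path length)/(elapsed time); on a piecewise-linear x-t graph the path length is Σ|Δx|.
0–1 s: |Δx| = |-10 − -4| = 6 cm
1–6 s: |Δx| = |-9 − -10| = 1 cm
6–9 s: |Δx| = |10 − -9| = 19 cm
Total path = 26 cm; average speed = 26/9 = 26/9 cm/s.

26/9 cm/s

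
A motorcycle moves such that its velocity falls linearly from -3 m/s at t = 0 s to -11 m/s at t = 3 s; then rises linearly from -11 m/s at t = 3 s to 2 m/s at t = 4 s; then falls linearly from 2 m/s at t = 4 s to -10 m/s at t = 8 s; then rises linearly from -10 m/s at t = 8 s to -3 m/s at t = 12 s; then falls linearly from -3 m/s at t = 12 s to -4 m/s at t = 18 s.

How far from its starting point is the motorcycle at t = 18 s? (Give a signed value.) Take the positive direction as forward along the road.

-88.5 m

Displacement is the signed area under the v-t curve.
0–3 s: ½(-3 + -11)(3) = -21 m
3–4 s: ½(-11 + 2)(1) = -4.5 m
4–8 s: ½(2 + -10)(4) = -16 m
8–12 s: ½(-10 + -3)(4) = -26 m
12–18 s: ½(-3 + -4)(6) = -21 m
Net displacement = -88.5 m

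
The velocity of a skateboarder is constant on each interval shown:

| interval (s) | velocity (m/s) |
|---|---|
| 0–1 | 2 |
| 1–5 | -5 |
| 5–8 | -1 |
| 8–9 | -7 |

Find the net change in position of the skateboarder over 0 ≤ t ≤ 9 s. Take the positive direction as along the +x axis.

Net displacement equals the area under the velocity-time graph (areas below the axis count negative).
0–1 s: 2 × 1 = 2 m
1–5 s: -5 × 4 = -20 m
5–8 s: -1 × 3 = -3 m
8–9 s: -7 × 1 = -7 m
Net displacement = -28 m

-28 m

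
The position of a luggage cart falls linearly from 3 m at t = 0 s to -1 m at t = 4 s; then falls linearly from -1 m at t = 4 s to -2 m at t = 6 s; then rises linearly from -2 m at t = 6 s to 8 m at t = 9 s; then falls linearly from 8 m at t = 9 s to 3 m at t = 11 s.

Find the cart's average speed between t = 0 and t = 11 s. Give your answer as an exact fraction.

20/11 m/s

Average speed = (total path length)/(elapsed time); on a piecewise-linear x-t graph the path length is Σ|Δx|.
0–4 s: |Δx| = |-1 − 3| = 4 m
4–6 s: |Δx| = |-2 − -1| = 1 m
6–9 s: |Δx| = |8 − -2| = 10 m
9–11 s: |Δx| = |3 − 8| = 5 m
Total path = 20 m; average speed = 20/11 = 20/11 m/s.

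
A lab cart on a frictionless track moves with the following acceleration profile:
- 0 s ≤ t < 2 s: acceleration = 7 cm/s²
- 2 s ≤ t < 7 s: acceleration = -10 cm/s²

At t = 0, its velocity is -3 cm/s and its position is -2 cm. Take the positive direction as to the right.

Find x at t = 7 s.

On each constant-a segment, Δv = aΔt and Δx = v₀Δt + ½aΔt²; chain segment to segment.
0–2 s: v starts -3 cm/s; Δx = -3·2 + ½·7·2² = 8 cm; v ends 11 cm/s.
2–7 s: v starts 11 cm/s; Δx = 11·5 + ½·-10·5² = -70 cm; v ends -39 cm/s.
x(7) = -2 + Σ Δx = -64 cm.

-64 cm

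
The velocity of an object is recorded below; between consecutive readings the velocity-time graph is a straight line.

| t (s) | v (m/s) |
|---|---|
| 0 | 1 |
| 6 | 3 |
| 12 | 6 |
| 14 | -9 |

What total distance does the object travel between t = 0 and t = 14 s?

Distance (not displacement) is the total path length: add the absolute areas under v-t.
0–6 s: |½(1 + 3)(6)| = 12 m
6–12 s: |½(3 + 6)(6)| = 27 m
12–14 s: v = 0 at t = 12.8 s; triangle areas 2.4 + 5.4 = 7.8 m
Total distance = 46.8 m

46.8 m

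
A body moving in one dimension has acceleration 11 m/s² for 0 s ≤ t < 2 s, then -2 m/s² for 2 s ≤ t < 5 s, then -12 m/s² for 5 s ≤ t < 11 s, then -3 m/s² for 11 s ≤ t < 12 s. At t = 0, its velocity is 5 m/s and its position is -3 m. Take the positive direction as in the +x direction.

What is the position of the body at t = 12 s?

On each constant-a segment, Δv = aΔt and Δx = v₀Δt + ½aΔt²; chain segment to segment.
0–2 s: v starts 5 m/s; Δx = 5·2 + ½·11·2² = 32 m; v ends 27 m/s.
2–5 s: v starts 27 m/s; Δx = 27·3 + ½·-2·3² = 72 m; v ends 21 m/s.
5–11 s: v starts 21 m/s; Δx = 21·6 + ½·-12·6² = -90 m; v ends -51 m/s.
11–12 s: v starts -51 m/s; Δx = -51·1 + ½·-3·1² = -52.5 m; v ends -54 m/s.
x(12) = -3 + Σ Δx = -41.5 m.

-41.5 m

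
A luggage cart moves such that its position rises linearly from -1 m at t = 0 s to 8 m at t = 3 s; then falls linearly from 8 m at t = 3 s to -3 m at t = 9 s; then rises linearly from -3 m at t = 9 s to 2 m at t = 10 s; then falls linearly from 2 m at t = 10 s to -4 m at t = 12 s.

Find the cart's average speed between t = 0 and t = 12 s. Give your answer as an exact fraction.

31/12 m/s

Average speed = (total path length)/(elapsed time); on a piecewise-linear x-t graph the path length is Σ|Δx|.
0–3 s: |Δx| = |8 − -1| = 9 m
3–9 s: |Δx| = |-3 − 8| = 11 m
9–10 s: |Δx| = |2 − -3| = 5 m
10–12 s: |Δx| = |-4 − 2| = 6 m
Total path = 31 m; average speed = 31/12 = 31/12 m/s.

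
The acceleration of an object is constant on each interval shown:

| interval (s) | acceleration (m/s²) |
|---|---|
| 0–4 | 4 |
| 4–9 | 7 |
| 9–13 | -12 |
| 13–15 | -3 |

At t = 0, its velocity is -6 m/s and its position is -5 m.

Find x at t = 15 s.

212.5 m

On each constant-a segment, Δv = aΔt and Δx = v₀Δt + ½aΔt²; chain segment to segment.
0–4 s: v starts -6 m/s; Δx = -6·4 + ½·4·4² = 8 m; v ends 10 m/s.
4–9 s: v starts 10 m/s; Δx = 10·5 + ½·7·5² = 137.5 m; v ends 45 m/s.
9–13 s: v starts 45 m/s; Δx = 45·4 + ½·-12·4² = 84 m; v ends -3 m/s.
13–15 s: v starts -3 m/s; Δx = -3·2 + ½·-3·2² = -12 m; v ends -9 m/s.
x(15) = -5 + Σ Δx = 212.5 m.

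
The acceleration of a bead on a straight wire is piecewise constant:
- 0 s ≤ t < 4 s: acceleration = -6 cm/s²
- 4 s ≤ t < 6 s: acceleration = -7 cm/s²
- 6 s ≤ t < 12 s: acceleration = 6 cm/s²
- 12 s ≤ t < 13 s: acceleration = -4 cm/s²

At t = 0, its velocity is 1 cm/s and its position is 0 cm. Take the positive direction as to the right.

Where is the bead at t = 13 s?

-221 cm

On each constant-a segment, Δv = aΔt and Δx = v₀Δt + ½aΔt²; chain segment to segment.
0–4 s: v starts 1 cm/s; Δx = 1·4 + ½·-6·4² = -44 cm; v ends -23 cm/s.
4–6 s: v starts -23 cm/s; Δx = -23·2 + ½·-7·2² = -60 cm; v ends -37 cm/s.
6–12 s: v starts -37 cm/s; Δx = -37·6 + ½·6·6² = -114 cm; v ends -1 cm/s.
12–13 s: v starts -1 cm/s; Δx = -1·1 + ½·-4·1² = -3 cm; v ends -5 cm/s.
x(13) = 0 + Σ Δx = -221 cm.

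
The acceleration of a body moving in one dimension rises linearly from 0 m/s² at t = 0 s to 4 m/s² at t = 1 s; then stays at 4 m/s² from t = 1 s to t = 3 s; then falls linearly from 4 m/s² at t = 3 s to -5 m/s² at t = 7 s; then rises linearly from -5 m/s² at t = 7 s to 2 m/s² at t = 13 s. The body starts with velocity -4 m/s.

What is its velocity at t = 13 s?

-5 m/s

Δv equals the area under the a-t graph; then v = v₀ + Δv.
0–1 s: ½(0 + 4)(1) = 2 m/s
1–3 s: 4 × 2 = 8 m/s
3–7 s: ½(4 + -5)(4) = -2 m/s
7–13 s: ½(-5 + 2)(6) = -9 m/s
Δv = -1 m/s, so v(13) = -4 + (-1) = -5 m/s.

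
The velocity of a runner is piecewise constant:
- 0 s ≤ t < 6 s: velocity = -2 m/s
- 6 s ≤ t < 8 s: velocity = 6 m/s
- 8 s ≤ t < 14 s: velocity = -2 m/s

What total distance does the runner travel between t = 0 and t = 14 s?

Total distance travelled is ∫|v| dt — sum the magnitudes of each area piece.
0–6 s: |-2| × 6 = 12 m
6–8 s: |6| × 2 = 12 m
8–14 s: |-2| × 6 = 12 m
Total distance = 36 m

36 m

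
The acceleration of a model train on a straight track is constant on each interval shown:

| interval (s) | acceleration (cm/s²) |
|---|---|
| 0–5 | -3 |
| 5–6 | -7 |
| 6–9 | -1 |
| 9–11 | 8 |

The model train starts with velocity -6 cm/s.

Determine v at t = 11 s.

-15 cm/s

Δv equals the area under the a-t graph; then v = v₀ + Δv.
0–5 s: -3 × 5 = -15 cm/s
5–6 s: -7 × 1 = -7 cm/s
6–9 s: -1 × 3 = -3 cm/s
9–11 s: 8 × 2 = 16 cm/s
Δv = -9 cm/s, so v(11) = -6 + (-9) = -15 cm/s.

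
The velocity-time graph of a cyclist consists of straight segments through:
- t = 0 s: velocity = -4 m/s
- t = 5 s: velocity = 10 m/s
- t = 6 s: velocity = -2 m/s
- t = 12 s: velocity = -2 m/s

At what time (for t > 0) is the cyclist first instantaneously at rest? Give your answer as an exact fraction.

v changes sign on 0–5 s (from -4 to 10); the graph is linear there, so v = 0 at t = 0 + (4)·(5 − 0)/(10 − -4) = 10/7 s.

t = 10/7 s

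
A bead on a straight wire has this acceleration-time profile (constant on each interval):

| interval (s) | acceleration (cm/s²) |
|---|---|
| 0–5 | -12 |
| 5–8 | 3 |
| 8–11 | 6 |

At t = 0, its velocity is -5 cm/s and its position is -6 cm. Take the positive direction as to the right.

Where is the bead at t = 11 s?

-503.5 cm

On each constant-a segment, Δv = aΔt and Δx = v₀Δt + ½aΔt²; chain segment to segment.
0–5 s: v starts -5 cm/s; Δx = -5·5 + ½·-12·5² = -175 cm; v ends -65 cm/s.
5–8 s: v starts -65 cm/s; Δx = -65·3 + ½·3·3² = -181.5 cm; v ends -56 cm/s.
8–11 s: v starts -56 cm/s; Δx = -56·3 + ½·6·3² = -141 cm; v ends -38 cm/s.
x(11) = -6 + Σ Δx = -503.5 cm.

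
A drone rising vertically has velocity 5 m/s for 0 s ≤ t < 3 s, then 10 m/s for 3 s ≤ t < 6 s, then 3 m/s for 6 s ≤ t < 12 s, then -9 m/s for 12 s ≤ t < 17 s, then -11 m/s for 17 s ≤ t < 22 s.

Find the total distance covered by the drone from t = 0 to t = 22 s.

163 m

Total distance travelled is ∫|v| dt — sum the magnitudes of each area piece.
0–3 s: |5| × 3 = 15 m
3–6 s: |10| × 3 = 30 m
6–12 s: |3| × 6 = 18 m
12–17 s: |-9| × 5 = 45 m
17–22 s: |-11| × 5 = 55 m
Total distance = 163 m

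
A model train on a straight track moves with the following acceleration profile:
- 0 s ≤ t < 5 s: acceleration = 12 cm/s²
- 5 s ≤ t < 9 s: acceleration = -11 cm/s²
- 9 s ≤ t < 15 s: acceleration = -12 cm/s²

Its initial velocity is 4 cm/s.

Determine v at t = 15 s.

-52 cm/s

Δv equals the area under the a-t graph; then v = v₀ + Δv.
0–5 s: 12 × 5 = 60 cm/s
5–9 s: -11 × 4 = -44 cm/s
9–15 s: -12 × 6 = -72 cm/s
Δv = -56 cm/s, so v(15) = 4 + (-56) = -52 cm/s.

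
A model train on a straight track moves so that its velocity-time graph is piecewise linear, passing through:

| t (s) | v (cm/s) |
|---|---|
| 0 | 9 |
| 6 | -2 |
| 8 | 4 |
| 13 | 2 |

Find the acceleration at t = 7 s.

3 cm/s²

Acceleration is the slope of the v-t graph on 6–8 s: (4 − -2)/(8 − 6) = 3 cm/s².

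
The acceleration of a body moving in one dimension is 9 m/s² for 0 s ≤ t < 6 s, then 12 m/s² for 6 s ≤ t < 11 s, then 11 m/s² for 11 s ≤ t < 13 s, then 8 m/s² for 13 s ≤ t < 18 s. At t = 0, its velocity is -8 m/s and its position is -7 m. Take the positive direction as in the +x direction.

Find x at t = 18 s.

On each constant-a segment, Δv = aΔt and Δx = v₀Δt + ½aΔt²; chain segment to segment.
0–6 s: v starts -8 m/s; Δx = -8·6 + ½·9·6² = 114 m; v ends 46 m/s.
6–11 s: v starts 46 m/s; Δx = 46·5 + ½·12·5² = 380 m; v ends 106 m/s.
11–13 s: v starts 106 m/s; Δx = 106·2 + ½·11·2² = 234 m; v ends 128 m/s.
13–18 s: v starts 128 m/s; Δx = 128·5 + ½·8·5² = 740 m; v ends 168 m/s.
x(18) = -7 + Σ Δx = 1461 m.

1461 m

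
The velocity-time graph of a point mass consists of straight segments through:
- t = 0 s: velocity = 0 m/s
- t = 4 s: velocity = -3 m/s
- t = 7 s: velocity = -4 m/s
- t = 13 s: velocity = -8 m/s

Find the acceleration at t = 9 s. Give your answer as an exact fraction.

-2/3 m/s²

Acceleration is the slope of the v-t graph on 7–13 s: (-8 − -4)/(13 − 7) = -2/3 m/s².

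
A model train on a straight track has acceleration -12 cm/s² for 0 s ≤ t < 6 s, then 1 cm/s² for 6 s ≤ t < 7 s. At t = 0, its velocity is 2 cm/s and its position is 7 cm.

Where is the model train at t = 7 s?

On each constant-a segment, Δv = aΔt and Δx = v₀Δt + ½aΔt²; chain segment to segment.
0–6 s: v starts 2 cm/s; Δx = 2·6 + ½·-12·6² = -204 cm; v ends -70 cm/s.
6–7 s: v starts -70 cm/s; Δx = -70·1 + ½·1·1² = -69.5 cm; v ends -69 cm/s.
x(7) = 7 + Σ Δx = -266.5 cm.

-266.5 cm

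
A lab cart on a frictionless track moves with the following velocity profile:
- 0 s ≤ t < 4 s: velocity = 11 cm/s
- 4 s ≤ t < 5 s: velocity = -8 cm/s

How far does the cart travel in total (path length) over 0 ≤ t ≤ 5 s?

52 cm

Total distance travelled is ∫|v| dt — sum the magnitudes of each area piece.
0–4 s: |11| × 4 = 44 cm
4–5 s: |-8| × 1 = 8 cm
Total distance = 52 cm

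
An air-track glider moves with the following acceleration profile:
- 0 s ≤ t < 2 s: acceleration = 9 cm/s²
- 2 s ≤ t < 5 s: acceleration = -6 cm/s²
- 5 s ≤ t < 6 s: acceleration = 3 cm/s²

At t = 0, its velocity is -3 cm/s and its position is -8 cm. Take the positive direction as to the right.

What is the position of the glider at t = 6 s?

20.5 cm

On each constant-a segment, Δv = aΔt and Δx = v₀Δt + ½aΔt²; chain segment to segment.
0–2 s: v starts -3 cm/s; Δx = -3·2 + ½·9·2² = 12 cm; v ends 15 cm/s.
2–5 s: v starts 15 cm/s; Δx = 15·3 + ½·-6·3² = 18 cm; v ends -3 cm/s.
5–6 s: v starts -3 cm/s; Δx = -3·1 + ½·3·1² = -1.5 cm; v ends 0 cm/s.
x(6) = -8 + Σ Δx = 20.5 cm.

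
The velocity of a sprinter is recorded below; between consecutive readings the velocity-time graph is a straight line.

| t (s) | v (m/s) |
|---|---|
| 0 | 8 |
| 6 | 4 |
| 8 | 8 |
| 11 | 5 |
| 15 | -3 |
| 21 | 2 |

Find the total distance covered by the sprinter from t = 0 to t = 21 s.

Total distance travelled is ∫|v| dt — sum the magnitudes of each area piece.
0–6 s: |½(8 + 4)(6)| = 36 m
6–8 s: |½(4 + 8)(2)| = 12 m
8–11 s: |½(8 + 5)(3)| = 19.5 m
11–15 s: v = 0 at t = 13.5 s; triangle areas 6.25 + 2.25 = 8.5 m
15–21 s: v = 0 at t = 18.6 s; triangle areas 5.4 + 2.4 = 7.8 m
Total distance = 83.8 m

83.8 m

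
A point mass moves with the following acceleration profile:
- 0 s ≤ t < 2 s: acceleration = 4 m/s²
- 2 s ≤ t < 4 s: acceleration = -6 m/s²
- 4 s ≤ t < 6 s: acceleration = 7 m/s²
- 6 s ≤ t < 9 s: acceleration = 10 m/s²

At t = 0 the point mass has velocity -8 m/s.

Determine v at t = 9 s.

32 m/s

Δv equals the area under the a-t graph; then v = v₀ + Δv.
0–2 s: 4 × 2 = 8 m/s
2–4 s: -6 × 2 = -12 m/s
4–6 s: 7 × 2 = 14 m/s
6–9 s: 10 × 3 = 30 m/s
Δv = 40 m/s, so v(9) = -8 + (40) = 32 m/s.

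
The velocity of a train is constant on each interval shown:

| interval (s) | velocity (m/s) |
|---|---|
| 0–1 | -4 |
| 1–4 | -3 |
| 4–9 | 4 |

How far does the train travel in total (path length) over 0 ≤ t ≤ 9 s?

33 m

Distance (not displacement) is the total path length: add the absolute areas under v-t.
0–1 s: |-4| × 1 = 4 m
1–4 s: |-3| × 3 = 9 m
4–9 s: |4| × 5 = 20 m
Total distance = 33 m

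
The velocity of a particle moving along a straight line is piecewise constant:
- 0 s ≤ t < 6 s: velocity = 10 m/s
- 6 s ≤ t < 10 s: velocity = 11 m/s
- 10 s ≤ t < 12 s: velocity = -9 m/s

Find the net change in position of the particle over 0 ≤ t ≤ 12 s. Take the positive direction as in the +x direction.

Net displacement equals the area under the velocity-time graph (areas below the axis count negative).
0–6 s: 10 × 6 = 60 m
6–10 s: 11 × 4 = 44 m
10–12 s: -9 × 2 = -18 m
Net displacement = 86 m

86 m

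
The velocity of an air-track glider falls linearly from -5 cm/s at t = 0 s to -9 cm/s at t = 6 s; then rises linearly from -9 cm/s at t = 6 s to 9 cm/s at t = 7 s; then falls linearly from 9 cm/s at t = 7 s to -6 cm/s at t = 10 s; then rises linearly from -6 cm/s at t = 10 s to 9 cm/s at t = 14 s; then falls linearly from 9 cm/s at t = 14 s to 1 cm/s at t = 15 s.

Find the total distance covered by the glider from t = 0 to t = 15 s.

78.8 cm

Total distance travelled is ∫|v| dt — sum the magnitudes of each area piece.
0–6 s: |½(-5 + -9)(6)| = 42 cm
6–7 s: v = 0 at t = 6.5 s; triangle areas 2.25 + 2.25 = 4.5 cm
7–10 s: v = 0 at t = 8.8 s; triangle areas 8.1 + 3.6 = 11.7 cm
10–14 s: v = 0 at t = 11.6 s; triangle areas 4.8 + 10.8 = 15.6 cm
14–15 s: |½(9 + 1)(1)| = 5 cm
Total distance = 78.8 cm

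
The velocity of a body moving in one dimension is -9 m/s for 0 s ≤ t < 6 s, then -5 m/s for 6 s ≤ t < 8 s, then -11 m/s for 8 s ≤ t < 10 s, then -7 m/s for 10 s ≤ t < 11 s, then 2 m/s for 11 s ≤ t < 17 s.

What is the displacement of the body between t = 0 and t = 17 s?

-81 m

Net displacement equals the area under the velocity-time graph (areas below the axis count negative).
0–6 s: -9 × 6 = -54 m
6–8 s: -5 × 2 = -10 m
8–10 s: -11 × 2 = -22 m
10–11 s: -7 × 1 = -7 m
11–17 s: 2 × 6 = 12 m
Net displacement = -81 m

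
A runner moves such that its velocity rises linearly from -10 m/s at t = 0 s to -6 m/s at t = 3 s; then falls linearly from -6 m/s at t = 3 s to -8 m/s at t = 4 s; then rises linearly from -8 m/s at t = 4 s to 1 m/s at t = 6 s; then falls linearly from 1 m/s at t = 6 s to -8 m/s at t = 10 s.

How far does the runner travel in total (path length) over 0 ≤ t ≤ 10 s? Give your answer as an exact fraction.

158/3 m

Distance (not displacement) is the total path length: add the absolute areas under v-t.
0–3 s: |½(-10 + -6)(3)| = 24 m
3–4 s: |½(-6 + -8)(1)| = 7 m
4–6 s: v = 0 at t = 52/9 s; triangle areas 64/9 + 1/9 = 65/9 m
6–10 s: v = 0 at t = 58/9 s; triangle areas 2/9 + 128/9 = 130/9 m
Total distance = 158/3 m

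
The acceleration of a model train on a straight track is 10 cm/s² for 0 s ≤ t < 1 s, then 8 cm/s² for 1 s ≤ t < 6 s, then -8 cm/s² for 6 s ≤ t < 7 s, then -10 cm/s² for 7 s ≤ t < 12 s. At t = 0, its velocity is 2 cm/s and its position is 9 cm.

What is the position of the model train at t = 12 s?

319 cm

On each constant-a segment, Δv = aΔt and Δx = v₀Δt + ½aΔt²; chain segment to segment.
0–1 s: v starts 2 cm/s; Δx = 2·1 + ½·10·1² = 7 cm; v ends 12 cm/s.
1–6 s: v starts 12 cm/s; Δx = 12·5 + ½·8·5² = 160 cm; v ends 52 cm/s.
6–7 s: v starts 52 cm/s; Δx = 52·1 + ½·-8·1² = 48 cm; v ends 44 cm/s.
7–12 s: v starts 44 cm/s; Δx = 44·5 + ½·-10·5² = 95 cm; v ends -6 cm/s.
x(12) = 9 + Σ Δx = 319 cm.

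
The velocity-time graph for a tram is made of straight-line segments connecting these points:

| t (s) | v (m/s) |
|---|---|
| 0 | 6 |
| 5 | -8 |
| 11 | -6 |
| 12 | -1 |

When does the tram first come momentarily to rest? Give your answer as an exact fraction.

v changes sign on 0–5 s (from 6 to -8); the graph is linear there, so v = 0 at t = 0 + (-6)·(5 − 0)/(-8 − 6) = 15/7 s.

t = 15/7 s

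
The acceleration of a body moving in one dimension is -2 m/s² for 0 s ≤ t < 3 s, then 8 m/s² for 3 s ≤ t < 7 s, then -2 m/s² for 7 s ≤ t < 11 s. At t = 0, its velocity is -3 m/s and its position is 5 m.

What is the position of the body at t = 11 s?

On each constant-a segment, Δv = aΔt and Δx = v₀Δt + ½aΔt²; chain segment to segment.
0–3 s: v starts -3 m/s; Δx = -3·3 + ½·-2·3² = -18 m; v ends -9 m/s.
3–7 s: v starts -9 m/s; Δx = -9·4 + ½·8·4² = 28 m; v ends 23 m/s.
7–11 s: v starts 23 m/s; Δx = 23·4 + ½·-2·4² = 76 m; v ends 15 m/s.
x(11) = 5 + Σ Δx = 91 m.

91 m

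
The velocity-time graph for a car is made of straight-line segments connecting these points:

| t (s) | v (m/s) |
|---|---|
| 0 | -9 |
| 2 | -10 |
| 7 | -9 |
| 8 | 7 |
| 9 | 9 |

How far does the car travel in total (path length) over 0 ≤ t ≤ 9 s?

78.5625 m

Total distance travelled is ∫|v| dt — sum the magnitudes of each area piece.
0–2 s: |½(-9 + -10)(2)| = 19 m
2–7 s: |½(-10 + -9)(5)| = 47.5 m
7–8 s: v = 0 at t = 7.5625 s; triangle areas 2.53125 + 1.53125 = 4.0625 m
8–9 s: |½(7 + 9)(1)| = 8 m
Total distance = 78.5625 m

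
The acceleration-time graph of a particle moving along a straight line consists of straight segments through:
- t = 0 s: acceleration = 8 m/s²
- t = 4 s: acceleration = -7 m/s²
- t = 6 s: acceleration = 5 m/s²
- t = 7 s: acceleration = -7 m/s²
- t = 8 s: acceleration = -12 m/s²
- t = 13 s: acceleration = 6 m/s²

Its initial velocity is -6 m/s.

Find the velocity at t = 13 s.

-31.5 m/s

Δv equals the area under the a-t graph; then v = v₀ + Δv.
0–4 s: ½(8 + -7)(4) = 2 m/s
4–6 s: ½(-7 + 5)(2) = -2 m/s
6–7 s: ½(5 + -7)(1) = -1 m/s
7–8 s: ½(-7 + -12)(1) = -9.5 m/s
8–13 s: ½(-12 + 6)(5) = -15 m/s
Δv = -25.5 m/s, so v(13) = -6 + (-25.5) = -31.5 m/s.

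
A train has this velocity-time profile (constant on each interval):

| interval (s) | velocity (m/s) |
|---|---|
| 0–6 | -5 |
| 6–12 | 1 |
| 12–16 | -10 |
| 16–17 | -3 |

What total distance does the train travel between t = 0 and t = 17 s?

Total distance travelled is ∫|v| dt — sum the magnitudes of each area piece.
0–6 s: |-5| × 6 = 30 m
6–12 s: |1| × 6 = 6 m
12–16 s: |-10| × 4 = 40 m
16–17 s: |-3| × 1 = 3 m
Total distance = 79 m

79 m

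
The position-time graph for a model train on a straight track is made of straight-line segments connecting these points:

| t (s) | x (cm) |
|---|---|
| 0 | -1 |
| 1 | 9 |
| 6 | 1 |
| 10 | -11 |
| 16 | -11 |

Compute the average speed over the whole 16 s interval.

Average speed = (total path length)/(elapsed time); on a piecewise-linear x-t graph the path length is Σ|Δx|.
0–1 s: |Δx| = |9 − -1| = 10 cm
1–6 s: |Δx| = |1 − 9| = 8 cm
6–10 s: |Δx| = |-11 − 1| = 12 cm
10–16 s: |Δx| = |-11 − -11| = 0 cm
Total path = 30 cm; average speed = 30/16 = 1.875 cm/s.

1.875 cm/s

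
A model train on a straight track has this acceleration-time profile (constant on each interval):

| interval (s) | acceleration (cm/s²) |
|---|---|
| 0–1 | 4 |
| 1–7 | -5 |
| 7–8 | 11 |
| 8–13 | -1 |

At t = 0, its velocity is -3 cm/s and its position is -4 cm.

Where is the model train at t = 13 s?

-215 cm

On each constant-a segment, Δv = aΔt and Δx = v₀Δt + ½aΔt²; chain segment to segment.
0–1 s: v starts -3 cm/s; Δx = -3·1 + ½·4·1² = -1 cm; v ends 1 cm/s.
1–7 s: v starts 1 cm/s; Δx = 1·6 + ½·-5·6² = -84 cm; v ends -29 cm/s.
7–8 s: v starts -29 cm/s; Δx = -29·1 + ½·11·1² = -23.5 cm; v ends -18 cm/s.
8–13 s: v starts -18 cm/s; Δx = -18·5 + ½·-1·5² = -102.5 cm; v ends -23 cm/s.
x(13) = -4 + Σ Δx = -215 cm.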